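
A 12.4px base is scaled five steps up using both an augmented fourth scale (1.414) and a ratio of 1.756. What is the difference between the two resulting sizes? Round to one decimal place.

Augmented fourth: 12.4 × 1.414⁵ = 70.092px
At 1.756: 12.4 × 1.756⁵ = 207.035px
Difference: 207.035 − 70.092 = 136.943px

136.9px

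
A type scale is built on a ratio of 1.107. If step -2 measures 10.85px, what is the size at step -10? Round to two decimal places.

4.81px

The gap is -10 − (-2) = -8 steps, so the factor is 1.107^-8.
10.85 ÷ 1.107⁸ = 10.85 ÷ 2.25518 ≈ 4.811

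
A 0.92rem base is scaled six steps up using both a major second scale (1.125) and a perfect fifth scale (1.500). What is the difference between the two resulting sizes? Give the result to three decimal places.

Major second: 0.92 × 1.125⁶ = 1.86510rem
Perfect fifth: 0.92 × 1.500⁶ = 10.47938rem
Difference: 10.47938 − 1.86510 = 8.61428rem

8.614rem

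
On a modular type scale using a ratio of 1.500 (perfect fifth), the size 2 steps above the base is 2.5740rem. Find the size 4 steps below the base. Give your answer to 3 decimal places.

0.226rem

2.5740 ÷ 1.500⁶ = 2.5740 ÷ 11.39062 ≈ 0.226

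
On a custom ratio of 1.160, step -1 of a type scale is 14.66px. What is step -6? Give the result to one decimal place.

7.0px

The gap is -6 − (-1) = -5 steps, so the factor is 1.160^-5.
14.66 ÷ 1.160⁵ = 14.66 ÷ 2.10034 ≈ 6.980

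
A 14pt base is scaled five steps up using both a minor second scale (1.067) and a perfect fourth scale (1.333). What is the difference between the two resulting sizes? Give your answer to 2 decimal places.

Minor second: 14.0 × 1.067⁵ = 19.3620pt
Perfect fourth: 14.0 × 1.333⁵ = 58.9222pt
Difference: 58.9222 − 19.3620 = 39.5602pt

39.56pt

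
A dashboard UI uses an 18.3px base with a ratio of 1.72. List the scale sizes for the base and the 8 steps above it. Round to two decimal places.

Step 0: 18.3px
Step 1: 18.3 × 1.72 = 31.48
Step 2: 18.3 × 1.72² = 54.14
Step 3: 18.3 × 1.72³ = 93.12
Step 4: 18.3 × 1.72⁴ = 160.16
Step 5: 18.3 × 1.72⁵ = 275.48
Step 6: 18.3 × 1.72⁶ = 473.83
Step 7: 18.3 × 1.72⁷ = 814.99
Step 8: 18.3 × 1.72⁸ = 1401.78

18.30px, 31.48px, 54.14px, 93.12px, 160.16px, 275.48px, 473.83px, 814.99px, 1401.78px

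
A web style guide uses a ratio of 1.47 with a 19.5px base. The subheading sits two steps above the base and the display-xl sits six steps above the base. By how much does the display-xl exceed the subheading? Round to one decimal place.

Step 2: 19.5 × 1.47² = 42.138px
Step 6: 19.5 × 1.47⁶ = 196.761px
Difference: 196.761 − 42.138 = 154.623px

154.6px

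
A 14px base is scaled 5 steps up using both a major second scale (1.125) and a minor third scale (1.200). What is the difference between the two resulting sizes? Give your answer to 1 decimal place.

Major second: 14.0 × 1.125⁵ = 25.228px
Minor third: 14.0 × 1.200⁵ = 34.836px
Difference: 34.836 − 25.228 = 9.608px

9.6px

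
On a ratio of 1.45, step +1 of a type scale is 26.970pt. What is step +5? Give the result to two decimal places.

Moving from step +1 to step +5 is 4 steps up, so multiply by r⁴.
26.970 × 1.45⁴ = 26.970 × 4.42051 ≈ 119.221

119.22pt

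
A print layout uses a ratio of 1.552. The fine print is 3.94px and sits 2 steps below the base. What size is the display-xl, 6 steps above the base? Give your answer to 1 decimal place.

132.6px

3.94 × 1.552⁸ = 3.94 × 33.66152 ≈ 132.626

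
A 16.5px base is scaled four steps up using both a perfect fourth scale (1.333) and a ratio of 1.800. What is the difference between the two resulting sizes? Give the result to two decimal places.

Perfect fourth: 16.5 × 1.333⁴ = 52.0960px
At 1.800: 16.5 × 1.800⁴ = 173.2104px
Difference: 173.2104 − 52.0960 = 121.1144px

121.11px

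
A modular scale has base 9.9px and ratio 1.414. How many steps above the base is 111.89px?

7

1.414ⁿ = 111.89 / 9.9 = 11.3020
n = ln(11.3020) / ln(1.414) = 2.4250 / 0.3464 ≈ 7.00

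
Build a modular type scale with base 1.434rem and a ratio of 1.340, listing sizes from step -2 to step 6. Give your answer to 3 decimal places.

Step -2: 1.434 ÷ 1.340² = 0.799
Step -1: 1.434 ÷ 1.340 = 1.070
Step 0: 1.434rem
Step 1: 1.434 × 1.340 = 1.922
Step 2: 1.434 × 1.340² = 2.575
Step 3: 1.434 × 1.340³ = 3.450
Step 4: 1.434 × 1.340⁴ = 4.623
Step 5: 1.434 × 1.340⁵ = 6.195
Step 6: 1.434 × 1.340⁶ = 8.302

0.799rem, 1.070rem, 1.434rem, 1.922rem, 2.575rem, 3.450rem, 4.623rem, 6.195rem, 8.302rem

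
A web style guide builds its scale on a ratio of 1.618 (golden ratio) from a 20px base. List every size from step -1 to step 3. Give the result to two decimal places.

Step -1: 20.0 ÷ 1.618 = 12.36
Step 0: 20px
Step 1: 20.0 × 1.618 = 32.36
Step 2: 20.0 × 1.618² = 52.36
Step 3: 20.0 × 1.618³ = 84.72

12.36px, 20.00px, 32.36px, 52.36px, 84.72px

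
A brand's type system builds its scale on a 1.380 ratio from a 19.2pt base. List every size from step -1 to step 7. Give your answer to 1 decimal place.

Step -1: 19.2 ÷ 1.380 = 13.9
Step 0: 19.2pt
Step 1: 19.2 × 1.380 = 26.5
Step 2: 19.2 × 1.380² = 36.6
Step 3: 19.2 × 1.380³ = 50.5
Step 4: 19.2 × 1.380⁴ = 69.6
Step 5: 19.2 × 1.380⁵ = 96.1
Step 6: 19.2 × 1.380⁶ = 132.6
Step 7: 19.2 × 1.380⁷ = 183.0

13.9pt, 19.2pt, 26.5pt, 36.6pt, 50.5pt, 69.6pt, 96.1pt, 132.6pt, 183.0pt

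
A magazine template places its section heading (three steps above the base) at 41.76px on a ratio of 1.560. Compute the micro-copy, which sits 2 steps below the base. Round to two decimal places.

4.52px

Moving from step +3 to step -2 is 5 steps down, so divide by r⁵.
41.76 ÷ 1.560⁵ = 41.76 ÷ 9.23896 ≈ 4.520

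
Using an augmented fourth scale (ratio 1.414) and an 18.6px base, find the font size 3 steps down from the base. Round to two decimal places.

A modular type scale is a geometric sequence: sizeₙ = base × rⁿ.
18.6 ÷ 1.414³ = 18.6 ÷ 2.82715 ≈ 6.58

6.58px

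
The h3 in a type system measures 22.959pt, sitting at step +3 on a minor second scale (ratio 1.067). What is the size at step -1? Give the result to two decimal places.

17.71pt

22.959 ÷ 1.067⁴ = 22.959 ÷ 1.29616 ≈ 17.713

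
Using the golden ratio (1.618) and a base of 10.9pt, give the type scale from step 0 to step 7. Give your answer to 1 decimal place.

10.9pt, 17.6pt, 28.5pt, 46.2pt, 74.7pt, 120.9pt, 195.6pt, 316.4pt

Step 0: 10.9pt
Step 1: 10.9 × 1.618 = 17.6
Step 2: 10.9 × 1.618² = 28.5
Step 3: 10.9 × 1.618³ = 46.2
Step 4: 10.9 × 1.618⁴ = 74.7
Step 5: 10.9 × 1.618⁵ = 120.9
Step 6: 10.9 × 1.618⁶ = 195.6
Step 7: 10.9 × 1.618⁷ = 316.4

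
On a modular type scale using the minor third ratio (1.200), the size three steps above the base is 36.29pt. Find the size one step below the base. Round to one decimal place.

17.5pt

The gap is -1 − (3) = -4 steps, so the factor is 1.200^-4.
36.29 ÷ 1.200⁴ = 36.29 ÷ 2.07360 ≈ 17.501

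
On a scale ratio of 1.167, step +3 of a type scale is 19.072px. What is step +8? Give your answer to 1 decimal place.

19.072 × 1.167⁵ = 19.072 × 2.16448 ≈ 41.281

41.3px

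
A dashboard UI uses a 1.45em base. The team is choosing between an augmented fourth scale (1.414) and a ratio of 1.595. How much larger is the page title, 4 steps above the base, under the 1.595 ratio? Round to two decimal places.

Augmented fourth: 1.45 × 1.414⁴ = 5.7965em
At 1.595: 1.45 × 1.595⁴ = 9.3845em
Difference: 9.3845 − 5.7965 = 3.5880em

3.59em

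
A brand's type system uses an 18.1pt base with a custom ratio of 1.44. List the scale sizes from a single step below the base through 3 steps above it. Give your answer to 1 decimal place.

12.6pt, 18.1pt, 26.1pt, 37.5pt, 54.0pt

Step -1: 18.1 ÷ 1.44 = 12.6
Step 0: 18.1pt
Step 1: 18.1 × 1.44 = 26.1
Step 2: 18.1 × 1.44² = 37.5
Step 3: 18.1 × 1.44³ = 54.0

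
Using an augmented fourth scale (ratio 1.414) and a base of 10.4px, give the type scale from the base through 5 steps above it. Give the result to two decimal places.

Step 0: 10.4px
Step 1: 10.4 × 1.414 = 14.71
Step 2: 10.4 × 1.414² = 20.79
Step 3: 10.4 × 1.414³ = 29.40
Step 4: 10.4 × 1.414⁴ = 41.57
Step 5: 10.4 × 1.414⁵ = 58.79

10.40px, 14.71px, 20.79px, 29.40px, 41.57px, 58.79px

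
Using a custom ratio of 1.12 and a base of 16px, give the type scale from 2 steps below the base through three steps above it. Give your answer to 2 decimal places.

Step -2: 16.0 ÷ 1.12² = 12.76
Step -1: 16.0 ÷ 1.12 = 14.29
Step 0: 16px
Step 1: 16.0 × 1.12 = 17.92
Step 2: 16.0 × 1.12² = 20.07
Step 3: 16.0 × 1.12³ = 22.48

12.76px, 14.29px, 16.00px, 17.92px, 20.07px, 22.48px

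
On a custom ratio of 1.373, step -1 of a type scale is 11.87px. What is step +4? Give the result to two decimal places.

11.87 × 1.373⁵ = 11.87 × 4.87925 ≈ 57.917

57.92px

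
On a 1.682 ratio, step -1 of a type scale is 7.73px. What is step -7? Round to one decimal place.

0.3px

The gap is -7 − (-1) = -6 steps, so the factor is 1.682^-6.
7.73 ÷ 1.682⁶ = 7.73 ÷ 22.64415 ≈ 0.341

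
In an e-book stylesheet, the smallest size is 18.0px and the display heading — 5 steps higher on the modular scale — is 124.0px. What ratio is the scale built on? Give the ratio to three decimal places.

The ratio satisfies 18.0 × r⁵ = 124.0, so r = (124.0 / 18.0)^(1/5).
r = 6.8889^(1/5) ≈ 1.4711

1.471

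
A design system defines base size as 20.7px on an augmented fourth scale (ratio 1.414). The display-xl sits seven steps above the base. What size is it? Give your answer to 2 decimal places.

233.95px

Each step on a modular scale multiplies by the ratio, so the size n steps from the base is base × ratioⁿ.
20.7 × 1.414⁷ = 20.7 × 11.30175 ≈ 233.95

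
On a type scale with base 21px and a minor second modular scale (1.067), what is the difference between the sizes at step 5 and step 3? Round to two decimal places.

Step 3: 21.0 × 1.067³ = 25.5101px
Step 5: 21.0 × 1.067⁵ = 29.0430px
Difference: 29.0430 − 25.5101 = 3.5329px

3.53px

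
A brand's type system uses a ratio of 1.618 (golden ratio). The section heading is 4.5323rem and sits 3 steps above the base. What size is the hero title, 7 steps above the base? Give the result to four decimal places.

Moving from step +3 to step +7 is 4 steps up, so multiply by r⁴.
4.5323 × 1.618⁴ = 4.5323 × 6.85353 ≈ 31.0622

31.0622rem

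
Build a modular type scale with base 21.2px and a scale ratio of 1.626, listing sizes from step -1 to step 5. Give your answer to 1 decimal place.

Step -1: 21.2 ÷ 1.626 = 13.0
Step 0: 21.2px
Step 1: 21.2 × 1.626 = 34.5
Step 2: 21.2 × 1.626² = 56.1
Step 3: 21.2 × 1.626³ = 91.1
Step 4: 21.2 × 1.626⁴ = 148.2
Step 5: 21.2 × 1.626⁵ = 241.0

13.0px, 21.2px, 34.5px, 56.1px, 91.1px, 148.2px, 241.0px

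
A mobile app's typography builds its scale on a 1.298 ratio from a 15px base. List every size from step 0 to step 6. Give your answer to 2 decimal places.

Step 0: 15px
Step 1: 15.0 × 1.298 = 19.47
Step 2: 15.0 × 1.298² = 25.27
Step 3: 15.0 × 1.298³ = 32.80
Step 4: 15.0 × 1.298⁴ = 42.58
Step 5: 15.0 × 1.298⁵ = 55.27
Step 6: 15.0 × 1.298⁶ = 71.74

15.00px, 19.47px, 25.27px, 32.80px, 42.58px, 55.27px, 71.74px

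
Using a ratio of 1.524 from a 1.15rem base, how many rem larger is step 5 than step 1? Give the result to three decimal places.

Step 1: 1.15 × 1.524 = 1.75260rem
Step 5: 1.15 × 1.524⁵ = 9.45415rem
Difference: 9.45415 − 1.75260 = 7.70155rem

7.702rem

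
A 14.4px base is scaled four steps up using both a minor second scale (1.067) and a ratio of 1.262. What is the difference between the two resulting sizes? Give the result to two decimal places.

Minor second: 14.4 × 1.067⁴ = 18.6647px
At 1.262: 14.4 × 1.262⁴ = 36.5258px
Difference: 36.5258 − 18.6647 = 17.8611px

17.86px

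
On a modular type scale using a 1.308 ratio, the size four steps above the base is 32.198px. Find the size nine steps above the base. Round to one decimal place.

123.3px

32.198 × 1.308⁵ = 32.198 × 3.82859 ≈ 123.273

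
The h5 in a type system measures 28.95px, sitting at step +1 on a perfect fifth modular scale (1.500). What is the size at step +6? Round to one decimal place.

219.8px

Moving from step +1 to step +6 is 5 steps up, so multiply by r⁵.
28.95 × 1.500⁵ = 28.95 × 7.59375 ≈ 219.839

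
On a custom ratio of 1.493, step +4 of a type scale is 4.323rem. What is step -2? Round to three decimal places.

0.390rem

Moving from step +4 to step -2 is 6 steps down, so divide by r⁶.
4.323 ÷ 1.493⁶ = 4.323 ÷ 11.07539 ≈ 0.390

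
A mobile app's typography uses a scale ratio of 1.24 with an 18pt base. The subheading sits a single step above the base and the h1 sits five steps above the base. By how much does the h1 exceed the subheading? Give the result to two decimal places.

Step 1: 18.0 × 1.24 = 22.3200pt
Step 5: 18.0 × 1.24⁵ = 52.7693pt
Difference: 52.7693 − 22.3200 = 30.4493pt

30.45pt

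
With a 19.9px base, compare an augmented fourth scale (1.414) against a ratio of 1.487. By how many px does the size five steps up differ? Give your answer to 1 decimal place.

32.2px

Augmented fourth: 19.9 × 1.414⁵ = 112.486px
At 1.487: 19.9 × 1.487⁵ = 144.680px
Difference: 144.680 − 112.486 = 32.194px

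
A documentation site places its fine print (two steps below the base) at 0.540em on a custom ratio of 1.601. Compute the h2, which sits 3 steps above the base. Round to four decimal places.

The gap is 3 − (-2) = 5 steps, so the factor is 1.601^5.
0.540 × 1.601⁵ = 0.540 × 10.51857 ≈ 5.6800

5.6800em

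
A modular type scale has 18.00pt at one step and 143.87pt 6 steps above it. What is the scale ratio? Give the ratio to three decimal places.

1.414

r⁶ = 143.87 / 18.00, so r = (143.87/18.00)^(1/6).
r = 7.9928^(1/6) ≈ 1.4140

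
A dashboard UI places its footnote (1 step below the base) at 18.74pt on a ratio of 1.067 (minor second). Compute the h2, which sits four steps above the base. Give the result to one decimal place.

25.9pt

The gap is 4 − (-1) = 5 steps, so the factor is 1.067^5.
18.74 × 1.067⁵ = 18.74 × 1.38300 ≈ 25.917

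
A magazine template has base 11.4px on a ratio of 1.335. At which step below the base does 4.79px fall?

3

1.335ⁿ = 11.4 / 4.79 = 2.3800
n = ln(2.3800) / ln(1.335) = 0.8671 / 0.2889 ≈ 3.00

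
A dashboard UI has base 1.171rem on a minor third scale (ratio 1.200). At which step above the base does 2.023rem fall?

3

1.200ⁿ = 2.023 / 1.171 = 1.7276
n = ln(1.7276) / ln(1.200) = 0.5467 / 0.1823 ≈ 3.00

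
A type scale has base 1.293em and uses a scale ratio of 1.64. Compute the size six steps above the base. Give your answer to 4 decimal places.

25.1572em

Every step multiplies by the scale ratio.
1.293 × 1.64⁶ = 1.293 × 19.45643 ≈ 25.1572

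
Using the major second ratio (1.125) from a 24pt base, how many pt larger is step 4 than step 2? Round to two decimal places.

Step 2: 24.0 × 1.125² = 30.3750pt
Step 4: 24.0 × 1.125⁴ = 38.4434pt
Difference: 38.4434 − 30.3750 = 8.0684pt

8.07pt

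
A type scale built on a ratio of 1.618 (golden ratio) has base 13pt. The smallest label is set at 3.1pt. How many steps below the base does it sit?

1.618ⁿ = 13 / 3.1 = 4.1935
n = ln(4.1935) / ln(1.618) = 1.4335 / 0.4812 ≈ 2.98

3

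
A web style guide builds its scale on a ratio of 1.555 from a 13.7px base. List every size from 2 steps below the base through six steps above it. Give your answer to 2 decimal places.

5.67px, 8.81px, 13.70px, 21.30px, 33.13px, 51.51px, 80.10px, 124.56px, 193.69px

Step -2: 13.7 ÷ 1.555² = 5.67
Step -1: 13.7 ÷ 1.555 = 8.81
Step 0: 13.7px
Step 1: 13.7 × 1.555 = 21.30
Step 2: 13.7 × 1.555² = 33.13
Step 3: 13.7 × 1.555³ = 51.51
Step 4: 13.7 × 1.555⁴ = 80.10
Step 5: 13.7 × 1.555⁵ = 124.56
Step 6: 13.7 × 1.555⁶ = 193.69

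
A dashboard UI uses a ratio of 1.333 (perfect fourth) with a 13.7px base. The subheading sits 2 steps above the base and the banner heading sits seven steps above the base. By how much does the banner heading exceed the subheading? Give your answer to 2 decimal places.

Step 2: 13.7 × 1.333² = 24.3434px
Step 7: 13.7 × 1.333⁷ = 102.4546px
Difference: 102.4546 − 24.3434 = 78.1112px

78.11px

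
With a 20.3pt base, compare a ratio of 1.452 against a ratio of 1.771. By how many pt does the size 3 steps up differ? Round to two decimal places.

At 1.452: 20.3 × 1.452³ = 62.1435pt
At 1.771: 20.3 × 1.771³ = 112.7591pt
Difference: 112.7591 − 62.1435 = 50.6156pt

50.62pt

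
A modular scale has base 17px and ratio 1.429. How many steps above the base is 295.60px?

8

1.429ⁿ = 295.60 / 17 = 17.3882
n = ln(17.3882) / ln(1.429) = 2.8558 / 0.3570 ≈ 8.00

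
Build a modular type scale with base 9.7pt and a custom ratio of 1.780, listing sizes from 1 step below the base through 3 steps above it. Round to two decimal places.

5.45pt, 9.70pt, 17.27pt, 30.73pt, 54.71pt

Step -1: 9.7 ÷ 1.780 = 5.45
Step 0: 9.7pt
Step 1: 9.7 × 1.780 = 17.27
Step 2: 9.7 × 1.780² = 30.73
Step 3: 9.7 × 1.780³ = 54.71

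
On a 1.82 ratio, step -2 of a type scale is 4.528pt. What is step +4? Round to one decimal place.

164.6pt

Moving from step -2 to step +4 is 6 steps up, so multiply by r⁶.
4.528 × 1.82⁶ = 4.528 × 36.34363 ≈ 164.564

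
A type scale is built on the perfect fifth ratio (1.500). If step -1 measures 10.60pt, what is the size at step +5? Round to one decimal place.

120.7pt

The gap is 5 − (-1) = 6 steps, so the factor is 1.500^6.
10.60 × 1.500⁶ = 10.60 × 11.39062 ≈ 120.741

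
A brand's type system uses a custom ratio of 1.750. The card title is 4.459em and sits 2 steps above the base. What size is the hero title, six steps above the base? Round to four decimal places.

The gap is 6 − (2) = 4 steps, so the factor is 1.750^4.
4.459 × 1.750⁴ = 4.459 × 9.37891 ≈ 41.8205

41.8205em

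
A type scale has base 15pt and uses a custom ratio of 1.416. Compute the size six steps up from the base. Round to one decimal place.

Each step on a modular scale multiplies by the ratio, so the size n steps from the base is base × ratioⁿ.
15.0 × 1.416⁶ = 15.0 × 8.06083 ≈ 120.91

120.9pt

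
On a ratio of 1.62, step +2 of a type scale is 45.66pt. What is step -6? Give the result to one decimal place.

1.0pt

Moving from step +2 to step -6 is 8 steps down, so divide by r⁸.
45.66 ÷ 1.62⁸ = 45.66 ÷ 47.43732 ≈ 0.963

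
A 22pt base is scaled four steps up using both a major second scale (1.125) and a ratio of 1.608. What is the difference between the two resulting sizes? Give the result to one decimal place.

Major second: 22.0 × 1.125⁴ = 35.240pt
At 1.608: 22.0 × 1.608⁴ = 147.084pt
Difference: 147.084 − 35.240 = 111.844pt

111.8pt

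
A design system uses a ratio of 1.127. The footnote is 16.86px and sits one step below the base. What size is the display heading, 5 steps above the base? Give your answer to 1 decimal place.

Moving from step -1 to step +5 is 6 steps up, so multiply by r⁶.
16.86 × 1.127⁶ = 16.86 × 2.04901 ≈ 34.546

34.5px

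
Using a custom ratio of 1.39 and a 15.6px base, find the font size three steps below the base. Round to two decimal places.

5.81px

A modular type scale is a geometric sequence: sizeₙ = base × rⁿ.
15.6 ÷ 1.39³ = 15.6 ÷ 2.68562 ≈ 5.81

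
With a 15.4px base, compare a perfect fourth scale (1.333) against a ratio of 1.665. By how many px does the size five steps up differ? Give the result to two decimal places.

Perfect fourth: 15.4 × 1.333⁵ = 64.8144px
At 1.665: 15.4 × 1.665⁵ = 197.0570px
Difference: 197.0570 − 64.8144 = 132.2426px

132.24px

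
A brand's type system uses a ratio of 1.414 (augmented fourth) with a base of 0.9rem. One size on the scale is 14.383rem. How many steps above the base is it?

8

1.414ⁿ = 14.383 / 0.9 = 15.9811
n = ln(15.9811) / ln(1.414) = 2.7714 / 0.3464 ≈ 8.00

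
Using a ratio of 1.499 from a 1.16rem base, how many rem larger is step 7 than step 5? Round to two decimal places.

10.95rem

Step 5: 1.16 × 1.499⁵ = 8.7794rem
Step 7: 1.16 × 1.499⁷ = 19.7274rem
Difference: 19.7274 − 8.7794 = 10.9480rem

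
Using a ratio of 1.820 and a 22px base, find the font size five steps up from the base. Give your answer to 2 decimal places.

22.0 × 1.820⁵ = 22.0 × 19.96903 ≈ 439.32

439.32px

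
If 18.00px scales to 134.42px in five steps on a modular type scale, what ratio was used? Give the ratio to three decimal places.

The ratio satisfies 18.00 × r⁵ = 134.42, so r = (134.42 / 18.00)^(1/5).
r = 7.4678^(1/5) ≈ 1.4950

1.495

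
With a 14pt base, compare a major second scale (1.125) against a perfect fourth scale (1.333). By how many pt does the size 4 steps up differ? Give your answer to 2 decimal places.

21.78pt

Major second: 14.0 × 1.125⁴ = 22.4253pt
Perfect fourth: 14.0 × 1.333⁴ = 44.2027pt
Difference: 44.2027 − 22.4253 = 21.7774pt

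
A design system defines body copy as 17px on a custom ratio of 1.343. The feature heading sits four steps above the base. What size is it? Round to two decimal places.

55.30px

17.0 × 1.343⁴ = 17.0 × 3.25315 ≈ 55.30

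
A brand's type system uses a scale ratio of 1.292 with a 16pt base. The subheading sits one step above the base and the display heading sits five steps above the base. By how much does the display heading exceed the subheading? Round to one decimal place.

36.9pt

Step 1: 16.0 × 1.292 = 20.672pt
Step 5: 16.0 × 1.292⁵ = 57.601pt
Difference: 57.601 − 20.672 = 36.929pt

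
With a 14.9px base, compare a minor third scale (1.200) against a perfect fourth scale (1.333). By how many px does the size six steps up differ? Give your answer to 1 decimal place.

39.1px

Minor third: 14.9 × 1.200⁶ = 44.491px
Perfect fourth: 14.9 × 1.333⁶ = 83.592px
Difference: 83.592 − 44.491 = 39.101px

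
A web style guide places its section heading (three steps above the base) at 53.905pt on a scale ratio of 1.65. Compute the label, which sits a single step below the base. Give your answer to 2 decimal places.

The gap is -1 − (3) = -4 steps, so the factor is 1.65^-4.
53.905 ÷ 1.65⁴ = 53.905 ÷ 7.41201 ≈ 7.273

7.27pt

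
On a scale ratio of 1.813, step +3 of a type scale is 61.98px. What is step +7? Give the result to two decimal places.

669.64px

The gap is 7 − (3) = 4 steps, so the factor is 1.813^4.
61.98 × 1.813⁴ = 61.98 × 10.80417 ≈ 669.642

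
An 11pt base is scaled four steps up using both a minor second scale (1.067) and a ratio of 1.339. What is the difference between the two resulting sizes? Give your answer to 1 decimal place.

21.1pt

Minor second: 11.0 × 1.067⁴ = 14.258pt
At 1.339: 11.0 × 1.339⁴ = 35.360pt
Difference: 35.360 − 14.258 = 21.102pt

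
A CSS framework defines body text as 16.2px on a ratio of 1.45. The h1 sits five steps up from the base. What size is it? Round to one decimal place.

103.8px

Every step multiplies by the scale ratio.
16.2 × 1.45⁵ = 16.2 × 6.40973 ≈ 103.84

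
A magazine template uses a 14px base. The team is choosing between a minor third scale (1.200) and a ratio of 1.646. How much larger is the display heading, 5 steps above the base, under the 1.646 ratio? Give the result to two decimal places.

134.32px

Minor third: 14.0 × 1.200⁵ = 34.8365px
At 1.646: 14.0 × 1.646⁵ = 169.1520px
Difference: 169.1520 − 34.8365 = 134.3155px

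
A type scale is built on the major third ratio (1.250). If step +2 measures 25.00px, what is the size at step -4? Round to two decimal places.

6.55px

The gap is -4 − (2) = -6 steps, so the factor is 1.250^-6.
25.00 ÷ 1.250⁶ = 25.00 ÷ 3.81470 ≈ 6.554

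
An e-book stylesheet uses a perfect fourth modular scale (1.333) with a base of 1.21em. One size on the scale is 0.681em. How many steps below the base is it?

2

1.333ⁿ = 1.21 / 0.681 = 1.7768
n = ln(1.7768) / ln(1.333) = 0.5748 / 0.2874 ≈ 2.00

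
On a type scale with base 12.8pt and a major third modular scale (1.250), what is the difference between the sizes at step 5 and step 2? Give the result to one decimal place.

19.1pt

Step 2: 12.8 × 1.250² = 20.000pt
Step 5: 12.8 × 1.250⁵ = 39.062pt
Difference: 39.062 − 20.000 = 19.062pt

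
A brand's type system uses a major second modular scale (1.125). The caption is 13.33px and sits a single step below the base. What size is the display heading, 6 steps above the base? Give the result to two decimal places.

The gap is 6 − (-1) = 7 steps, so the factor is 1.125^7.
13.33 × 1.125⁷ = 13.33 × 2.28070 ≈ 30.402

30.40px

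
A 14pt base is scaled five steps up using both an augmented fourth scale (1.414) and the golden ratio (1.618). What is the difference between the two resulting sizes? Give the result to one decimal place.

76.1pt

Augmented fourth: 14.0 × 1.414⁵ = 79.136pt
Golden ratio: 14.0 × 1.618⁵ = 155.246pt
Difference: 155.246 − 79.136 = 76.110pt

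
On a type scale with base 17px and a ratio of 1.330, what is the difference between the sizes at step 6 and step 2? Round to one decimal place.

Step 2: 17.0 × 1.330² = 30.071px
Step 6: 17.0 × 1.330⁶ = 94.093px
Difference: 94.093 − 30.071 = 64.022px

64.0px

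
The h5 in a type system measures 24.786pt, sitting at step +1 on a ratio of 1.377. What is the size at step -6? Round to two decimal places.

24.786 ÷ 1.377⁷ = 24.786 ÷ 9.38723 ≈ 2.640

2.64pt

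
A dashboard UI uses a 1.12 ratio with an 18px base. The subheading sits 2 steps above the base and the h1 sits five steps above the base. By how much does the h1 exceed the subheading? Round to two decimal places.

9.14px

Step 2: 18.0 × 1.12² = 22.5792px
Step 5: 18.0 × 1.12⁵ = 31.7222px
Difference: 31.7222 − 22.5792 = 9.1430px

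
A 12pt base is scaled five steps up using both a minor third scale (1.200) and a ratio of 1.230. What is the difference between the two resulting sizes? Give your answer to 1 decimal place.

3.9pt

Minor third: 12.0 × 1.200⁵ = 29.860pt
At 1.230: 12.0 × 1.230⁵ = 33.784pt
Difference: 33.784 − 29.860 = 3.924pt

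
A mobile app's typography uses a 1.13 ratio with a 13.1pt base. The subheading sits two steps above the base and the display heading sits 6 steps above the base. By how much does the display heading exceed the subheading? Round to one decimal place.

Step 2: 13.1 × 1.13² = 16.727pt
Step 6: 13.1 × 1.13⁶ = 27.274pt
Difference: 27.274 − 16.727 = 10.547pt

10.5pt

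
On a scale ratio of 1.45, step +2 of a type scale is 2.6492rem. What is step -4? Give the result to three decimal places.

The gap is -4 − (2) = -6 steps, so the factor is 1.45^-6.
2.6492 ÷ 1.45⁶ = 2.6492 ÷ 9.29411 ≈ 0.285

0.285rem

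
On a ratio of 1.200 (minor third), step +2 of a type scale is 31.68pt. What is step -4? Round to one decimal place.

The gap is -4 − (2) = -6 steps, so the factor is 1.200^-6.
31.68 ÷ 1.200⁶ = 31.68 ÷ 2.98598 ≈ 10.610

10.6pt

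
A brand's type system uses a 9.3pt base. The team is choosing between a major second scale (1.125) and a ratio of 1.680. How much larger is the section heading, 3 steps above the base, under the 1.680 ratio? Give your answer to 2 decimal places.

30.86pt

Major second: 9.3 × 1.125³ = 13.2416pt
At 1.680: 9.3 × 1.680³ = 44.0972pt
Difference: 44.0972 − 13.2416 = 30.8556pt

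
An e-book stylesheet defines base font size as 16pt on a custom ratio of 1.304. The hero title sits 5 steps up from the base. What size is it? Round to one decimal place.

16.0 × 1.304⁵ = 16.0 × 3.77040 ≈ 60.33

60.3pt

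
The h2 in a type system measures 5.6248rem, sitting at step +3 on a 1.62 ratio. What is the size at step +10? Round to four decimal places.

164.7070rem

5.6248 × 1.62⁷ = 5.6248 × 29.28229 ≈ 164.7070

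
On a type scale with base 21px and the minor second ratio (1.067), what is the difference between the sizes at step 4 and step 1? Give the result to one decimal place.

Step 1: 21.0 × 1.067 = 22.407px
Step 4: 21.0 × 1.067⁴ = 27.219px
Difference: 27.219 − 22.407 = 4.812px

4.8px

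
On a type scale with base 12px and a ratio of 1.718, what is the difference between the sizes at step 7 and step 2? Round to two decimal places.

Step 2: 12.0 × 1.718² = 35.4183px
Step 7: 12.0 × 1.718⁷ = 530.0824px
Difference: 530.0824 − 35.4183 = 494.6641px

494.66px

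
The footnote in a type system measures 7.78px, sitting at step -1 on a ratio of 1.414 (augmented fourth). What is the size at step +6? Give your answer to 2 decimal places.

7.78 × 1.414⁷ = 7.78 × 11.30175 ≈ 87.928

87.93px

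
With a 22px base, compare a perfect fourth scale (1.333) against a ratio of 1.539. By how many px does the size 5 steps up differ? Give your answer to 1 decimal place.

Perfect fourth: 22.0 × 1.333⁵ = 92.592px
At 1.539: 22.0 × 1.539⁵ = 189.940px
Difference: 189.940 − 92.592 = 97.348px

97.3px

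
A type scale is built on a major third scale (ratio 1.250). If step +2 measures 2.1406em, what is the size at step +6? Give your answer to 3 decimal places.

Moving from step +2 to step +6 is 4 steps up, so multiply by r⁴.
2.1406 × 1.250⁴ = 2.1406 × 2.44141 ≈ 5.226

5.226em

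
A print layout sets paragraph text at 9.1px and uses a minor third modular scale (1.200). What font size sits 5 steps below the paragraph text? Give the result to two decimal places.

9.1 ÷ 1.200⁵ = 9.1 ÷ 2.48832 ≈ 3.66

3.66px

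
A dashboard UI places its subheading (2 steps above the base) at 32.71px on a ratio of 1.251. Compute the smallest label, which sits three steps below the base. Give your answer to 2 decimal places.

32.71 ÷ 1.251⁵ = 32.71 ÷ 3.06398 ≈ 10.676

10.68px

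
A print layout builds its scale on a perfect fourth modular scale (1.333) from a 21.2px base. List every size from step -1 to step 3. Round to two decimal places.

Step -1: 21.2 ÷ 1.333 = 15.90
Step 0: 21.2px
Step 1: 21.2 × 1.333 = 28.26
Step 2: 21.2 × 1.333² = 37.67
Step 3: 21.2 × 1.333³ = 50.21

15.90px, 21.20px, 28.26px, 37.67px, 50.21px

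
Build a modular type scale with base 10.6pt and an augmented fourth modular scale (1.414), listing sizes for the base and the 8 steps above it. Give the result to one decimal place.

10.6pt, 15.0pt, 21.2pt, 30.0pt, 42.4pt, 59.9pt, 84.7pt, 119.8pt, 169.4pt

Step 0: 10.6pt
Step 1: 10.6 × 1.414 = 15.0
Step 2: 10.6 × 1.414² = 21.2
Step 3: 10.6 × 1.414³ = 30.0
Step 4: 10.6 × 1.414⁴ = 42.4
Step 5: 10.6 × 1.414⁵ = 59.9
Step 6: 10.6 × 1.414⁶ = 84.7
Step 7: 10.6 × 1.414⁷ = 119.8
Step 8: 10.6 × 1.414⁸ = 169.4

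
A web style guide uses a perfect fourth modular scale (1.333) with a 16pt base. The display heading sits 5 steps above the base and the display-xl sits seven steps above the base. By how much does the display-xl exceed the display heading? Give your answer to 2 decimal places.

Step 5: 16.0 × 1.333⁵ = 67.3396pt
Step 7: 16.0 × 1.333⁷ = 119.6550pt
Difference: 119.6550 − 67.3396 = 52.3154pt

52.32pt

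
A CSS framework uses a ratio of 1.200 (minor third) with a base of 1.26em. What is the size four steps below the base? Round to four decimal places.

0.6076em

1.26 ÷ 1.200⁴ = 1.26 ÷ 2.07360 ≈ 0.6076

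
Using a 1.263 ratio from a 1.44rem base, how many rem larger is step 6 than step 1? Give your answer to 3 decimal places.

4.026rem

Step 1: 1.44 × 1.263 = 1.81872rem
Step 6: 1.44 × 1.263⁶ = 5.84497rem
Difference: 5.84497 − 1.81872 = 4.02625rem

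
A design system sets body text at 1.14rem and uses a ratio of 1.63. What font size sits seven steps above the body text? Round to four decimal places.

34.8512rem

1.14 × 1.63⁷ = 1.14 × 30.57125 ≈ 34.8512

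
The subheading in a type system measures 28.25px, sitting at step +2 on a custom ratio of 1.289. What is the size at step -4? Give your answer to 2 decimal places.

6.16px

28.25 ÷ 1.289⁶ = 28.25 ÷ 4.58688 ≈ 6.159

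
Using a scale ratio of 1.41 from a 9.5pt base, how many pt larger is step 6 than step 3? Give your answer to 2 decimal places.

48.02pt

Step 3: 9.5 × 1.41³ = 26.6306pt
Step 6: 9.5 × 1.41⁶ = 74.6515pt
Difference: 74.6515 − 26.6306 = 48.0209pt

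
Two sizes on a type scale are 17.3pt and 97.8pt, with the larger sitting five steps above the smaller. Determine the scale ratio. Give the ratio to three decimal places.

r⁵ = 97.8 / 17.3, so r = (97.8/17.3)^(1/5).
r = 5.6532^(1/5) ≈ 1.4140

1.414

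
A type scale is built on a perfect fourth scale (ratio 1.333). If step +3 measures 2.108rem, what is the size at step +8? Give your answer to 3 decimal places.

Moving from step +3 to step +8 is 5 steps up, so multiply by r⁵.
2.108 × 1.333⁵ = 2.108 × 4.20873 ≈ 8.872

8.872rem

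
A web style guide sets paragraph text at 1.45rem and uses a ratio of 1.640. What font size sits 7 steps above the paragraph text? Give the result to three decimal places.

46.267rem

1.45 × 1.640⁷ = 1.45 × 31.90854 ≈ 46.267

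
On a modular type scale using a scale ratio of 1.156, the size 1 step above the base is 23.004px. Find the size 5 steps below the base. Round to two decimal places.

23.004 ÷ 1.156⁶ = 23.004 ÷ 2.38642 ≈ 9.640

9.64px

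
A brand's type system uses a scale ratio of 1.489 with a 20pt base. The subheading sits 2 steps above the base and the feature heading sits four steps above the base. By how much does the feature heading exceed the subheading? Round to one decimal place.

54.0pt

Step 2: 20.0 × 1.489² = 44.342pt
Step 4: 20.0 × 1.489⁴ = 98.313pt
Difference: 98.313 − 44.342 = 53.971pt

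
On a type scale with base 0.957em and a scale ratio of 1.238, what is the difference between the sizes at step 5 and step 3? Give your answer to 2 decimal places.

0.97em

Step 3: 0.957 × 1.238³ = 1.8158em
Step 5: 0.957 × 1.238⁵ = 2.7830em
Difference: 2.7830 − 1.8158 = 0.9672em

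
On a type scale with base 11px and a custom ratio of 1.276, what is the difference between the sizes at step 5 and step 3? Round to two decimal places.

14.36px

Step 3: 11.0 × 1.276³ = 22.8531px
Step 5: 11.0 × 1.276⁵ = 37.2088px
Difference: 37.2088 − 22.8531 = 14.3557px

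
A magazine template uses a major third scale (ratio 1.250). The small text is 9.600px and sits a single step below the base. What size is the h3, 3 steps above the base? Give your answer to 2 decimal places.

23.44px

9.600 × 1.250⁴ = 9.600 × 2.44141 ≈ 23.438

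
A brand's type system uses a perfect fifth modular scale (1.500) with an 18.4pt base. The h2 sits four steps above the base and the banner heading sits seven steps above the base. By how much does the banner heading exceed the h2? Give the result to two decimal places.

221.23pt

Step 4: 18.4 × 1.500⁴ = 93.1500pt
Step 7: 18.4 × 1.500⁷ = 314.3812pt
Difference: 314.3812 − 93.1500 = 221.2312pt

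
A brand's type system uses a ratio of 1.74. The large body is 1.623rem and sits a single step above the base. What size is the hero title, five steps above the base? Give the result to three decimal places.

The gap is 5 − (1) = 4 steps, so the factor is 1.74^4.
1.623 × 1.74⁴ = 1.623 × 9.16636 ≈ 14.877

14.877rem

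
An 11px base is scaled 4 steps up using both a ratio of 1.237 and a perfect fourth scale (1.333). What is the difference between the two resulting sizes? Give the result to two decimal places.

At 1.237: 11.0 × 1.237⁴ = 25.7556px
Perfect fourth: 11.0 × 1.333⁴ = 34.7307px
Difference: 34.7307 − 25.7556 = 8.9751px

8.98px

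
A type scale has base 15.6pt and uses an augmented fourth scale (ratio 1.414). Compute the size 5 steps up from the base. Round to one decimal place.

88.2pt

Every step multiplies by the scale ratio.
15.6 × 1.414⁵ = 15.6 × 5.65258 ≈ 88.18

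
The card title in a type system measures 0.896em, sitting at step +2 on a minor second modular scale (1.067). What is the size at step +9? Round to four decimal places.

0.896 × 1.067⁷ = 0.896 × 1.57453 ≈ 1.4108

1.4108em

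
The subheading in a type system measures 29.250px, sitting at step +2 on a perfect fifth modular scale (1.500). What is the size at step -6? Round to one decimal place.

1.1px

The gap is -6 − (2) = -8 steps, so the factor is 1.500^-8.
29.250 ÷ 1.500⁸ = 29.250 ÷ 25.62891 ≈ 1.141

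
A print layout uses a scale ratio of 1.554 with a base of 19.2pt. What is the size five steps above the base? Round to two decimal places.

174.00pt

A modular type scale is a geometric sequence: sizeₙ = base × rⁿ.
19.2 × 1.554⁵ = 19.2 × 9.06265 ≈ 174.00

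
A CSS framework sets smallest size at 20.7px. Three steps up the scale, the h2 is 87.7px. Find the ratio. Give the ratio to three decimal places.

r³ = 87.7 / 20.7, so r = (87.7/20.7)^(1/3).
r = 4.2367^(1/3) ≈ 1.6181

1.618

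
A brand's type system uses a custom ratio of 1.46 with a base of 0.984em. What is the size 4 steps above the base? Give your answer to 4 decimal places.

4.4710em

Every step multiplies by the scale ratio.
0.984 × 1.46⁴ = 0.984 × 4.54372 ≈ 4.4710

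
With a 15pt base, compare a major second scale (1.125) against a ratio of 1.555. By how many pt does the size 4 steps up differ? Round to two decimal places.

63.68pt

Major second: 15.0 × 1.125⁴ = 24.0271pt
At 1.555: 15.0 × 1.555⁴ = 87.7027pt
Difference: 87.7027 − 24.0271 = 63.6756pt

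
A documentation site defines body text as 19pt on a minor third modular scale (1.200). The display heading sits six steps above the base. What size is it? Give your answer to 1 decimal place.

Each step on a modular scale multiplies by the ratio, so the size n steps from the base is base × ratioⁿ.
19.0 × 1.200⁶ = 19.0 × 2.98598 ≈ 56.73

56.7pt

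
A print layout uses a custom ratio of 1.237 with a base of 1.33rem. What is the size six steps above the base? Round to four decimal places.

4.7651rem

A modular type scale is a geometric sequence: sizeₙ = base × rⁿ.
1.33 × 1.237⁶ = 1.33 × 3.58276 ≈ 4.7651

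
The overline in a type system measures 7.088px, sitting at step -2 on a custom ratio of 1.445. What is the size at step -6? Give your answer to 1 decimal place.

1.6px

The gap is -6 − (-2) = -4 steps, so the factor is 1.445^-4.
7.088 ÷ 1.445⁴ = 7.088 ÷ 4.35985 ≈ 1.626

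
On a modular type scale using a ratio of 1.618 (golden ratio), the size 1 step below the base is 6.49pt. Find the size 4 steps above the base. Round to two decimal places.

6.49 × 1.618⁵ = 6.49 × 11.08901 ≈ 71.968

71.97pt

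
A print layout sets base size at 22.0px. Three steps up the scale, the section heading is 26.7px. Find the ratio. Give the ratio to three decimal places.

r³ = 26.7 / 22.0, so r = (26.7/22.0)^(1/3).
r = 1.2136^(1/3) ≈ 1.0667

1.067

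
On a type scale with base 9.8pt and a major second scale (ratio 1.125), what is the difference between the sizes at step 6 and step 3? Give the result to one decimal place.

Step 3: 9.8 × 1.125³ = 13.954pt
Step 6: 9.8 × 1.125⁶ = 19.867pt
Difference: 19.867 − 13.954 = 5.913pt

5.9pt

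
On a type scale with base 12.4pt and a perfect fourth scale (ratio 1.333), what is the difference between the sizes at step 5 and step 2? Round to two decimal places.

Step 2: 12.4 × 1.333² = 22.0334pt
Step 5: 12.4 × 1.333⁵ = 52.1882pt
Difference: 52.1882 − 22.0334 = 30.1548pt

30.15pt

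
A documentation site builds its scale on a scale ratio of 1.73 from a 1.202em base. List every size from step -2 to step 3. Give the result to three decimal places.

Step -2: 1.202 ÷ 1.73² = 0.402
Step -1: 1.202 ÷ 1.73 = 0.695
Step 0: 1.202em
Step 1: 1.202 × 1.73 = 2.079
Step 2: 1.202 × 1.73² = 3.597
Step 3: 1.202 × 1.73³ = 6.224

0.402em, 0.695em, 1.202em, 2.079em, 3.597em, 6.224em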